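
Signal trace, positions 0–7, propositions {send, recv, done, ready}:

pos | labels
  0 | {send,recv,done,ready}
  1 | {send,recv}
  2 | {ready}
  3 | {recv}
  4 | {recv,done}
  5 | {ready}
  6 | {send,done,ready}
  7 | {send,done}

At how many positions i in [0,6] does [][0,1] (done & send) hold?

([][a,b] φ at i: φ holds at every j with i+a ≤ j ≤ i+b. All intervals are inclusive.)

1

Evaluate at each i in [0,6]:
  i=0: ✗ (fails at j=1)
  i=1: ✗ (fails at j=1)
  i=2: ✗ (fails at j=2)
  i=3: ✗ (fails at j=3)
  i=4: ✗ (fails at j=4)
  i=5: ✗ (fails at j=5)
  i=6: ✓ (all of [6,7])
Positions where it holds: {6} → 1.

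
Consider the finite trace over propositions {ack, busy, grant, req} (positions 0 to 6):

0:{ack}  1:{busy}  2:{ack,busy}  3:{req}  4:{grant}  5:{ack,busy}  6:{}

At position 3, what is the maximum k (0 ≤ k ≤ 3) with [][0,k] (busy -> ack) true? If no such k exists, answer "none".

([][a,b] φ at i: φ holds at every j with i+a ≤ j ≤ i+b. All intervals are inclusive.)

(busy -> ack) must hold from j=3 onward; find where it first fails.
  j=3: holds
  j=4: holds
  j=5: holds
  j=6: holds
Holds through j=6; largest k = 3.

3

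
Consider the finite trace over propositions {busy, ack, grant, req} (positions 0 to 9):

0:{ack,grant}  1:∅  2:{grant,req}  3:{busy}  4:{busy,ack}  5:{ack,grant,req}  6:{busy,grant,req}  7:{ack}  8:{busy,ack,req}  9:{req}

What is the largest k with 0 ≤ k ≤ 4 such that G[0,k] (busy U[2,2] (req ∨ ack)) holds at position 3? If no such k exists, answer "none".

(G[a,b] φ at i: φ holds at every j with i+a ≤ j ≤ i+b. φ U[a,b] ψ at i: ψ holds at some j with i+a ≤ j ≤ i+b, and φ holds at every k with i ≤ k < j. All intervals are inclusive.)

(busy U[2,2] (req ∨ ack)) must hold from j=3 onward; find where it first fails.
  j=3: holds
  j=4: fails
Holds on [3,3], so largest k = 0.

0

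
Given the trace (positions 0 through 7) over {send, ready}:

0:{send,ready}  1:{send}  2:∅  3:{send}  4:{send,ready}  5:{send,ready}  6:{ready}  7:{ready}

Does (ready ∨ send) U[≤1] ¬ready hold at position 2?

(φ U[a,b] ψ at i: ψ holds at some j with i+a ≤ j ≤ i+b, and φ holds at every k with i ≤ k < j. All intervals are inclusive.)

True

Need some j in [2,3] with ¬ready, and (ready ∨ send) at every k in [2,j-1].
  j=2: ¬ready holds; no prefix to check → satisfied.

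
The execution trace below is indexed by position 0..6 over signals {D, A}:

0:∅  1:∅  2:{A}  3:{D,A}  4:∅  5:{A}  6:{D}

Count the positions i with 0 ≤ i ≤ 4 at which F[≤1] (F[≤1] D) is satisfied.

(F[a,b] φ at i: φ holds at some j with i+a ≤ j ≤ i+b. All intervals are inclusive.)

Evaluate at each i in [0,4]:
  i=0: ✗ (none in [0,1])
  i=1: ✓ (witness j=2)
  i=2: ✓ (witness j=2)
  i=3: ✓ (witness j=3)
  i=4: ✓ (witness j=5)
Positions where it holds: {1, 2, 3, 4} → 4.

4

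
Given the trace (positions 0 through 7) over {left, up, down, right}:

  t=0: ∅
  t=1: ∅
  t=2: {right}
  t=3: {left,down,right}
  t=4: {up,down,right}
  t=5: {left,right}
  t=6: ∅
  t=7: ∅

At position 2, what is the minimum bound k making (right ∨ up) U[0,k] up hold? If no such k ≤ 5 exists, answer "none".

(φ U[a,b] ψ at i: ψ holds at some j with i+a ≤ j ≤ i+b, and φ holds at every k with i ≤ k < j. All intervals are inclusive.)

Need earliest j ≥ 2 with up, and (right ∨ up) at every k in [2,j-1].
  j=2: rhs fails.
  j=3: rhs fails.
  j=4: rhs holds; lhs holds on [2,3]. k = 2.

2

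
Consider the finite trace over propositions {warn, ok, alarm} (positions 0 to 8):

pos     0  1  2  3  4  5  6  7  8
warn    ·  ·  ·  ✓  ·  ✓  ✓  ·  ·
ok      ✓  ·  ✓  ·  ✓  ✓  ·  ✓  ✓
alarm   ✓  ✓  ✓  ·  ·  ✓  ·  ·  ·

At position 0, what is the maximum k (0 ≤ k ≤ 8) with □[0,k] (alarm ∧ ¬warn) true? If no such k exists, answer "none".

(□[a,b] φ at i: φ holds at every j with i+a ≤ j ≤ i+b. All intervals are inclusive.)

(alarm ∧ ¬warn) must hold from j=0 onward; find where it first fails.
  j=0: holds
  j=1: holds
  j=2: holds
  j=3: fails
Holds on [0,2], so largest k = 2.

2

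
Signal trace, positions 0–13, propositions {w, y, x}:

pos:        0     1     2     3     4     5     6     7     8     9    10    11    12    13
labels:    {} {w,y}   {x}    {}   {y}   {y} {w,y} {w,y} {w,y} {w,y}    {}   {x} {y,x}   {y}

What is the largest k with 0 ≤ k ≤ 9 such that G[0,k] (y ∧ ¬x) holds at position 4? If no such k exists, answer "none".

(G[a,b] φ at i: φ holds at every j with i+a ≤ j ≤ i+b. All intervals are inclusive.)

5

(y ∧ ¬x) must hold from j=4 onward; find where it first fails.
  j=4: holds
  j=5: holds
  j=6: holds
  j=7: holds
  j=8: holds
  j=9: holds
  j=10: fails
Holds on [4,9], so largest k = 5.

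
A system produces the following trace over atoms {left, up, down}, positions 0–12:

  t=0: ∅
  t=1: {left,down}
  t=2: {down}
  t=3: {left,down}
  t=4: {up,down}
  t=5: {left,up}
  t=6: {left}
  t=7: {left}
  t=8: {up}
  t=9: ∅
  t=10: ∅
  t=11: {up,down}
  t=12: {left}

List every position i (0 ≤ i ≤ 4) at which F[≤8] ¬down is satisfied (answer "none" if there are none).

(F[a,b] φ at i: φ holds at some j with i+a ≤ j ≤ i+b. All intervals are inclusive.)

0, 1, 2, 3, 4

Evaluate at each i in [0,4]:
  i=0: ✓ (witness j=0)
  i=1: ✓ (witness j=5)
  i=2: ✓ (witness j=5)
  i=3: ✓ (witness j=5)
  i=4: ✓ (witness j=5)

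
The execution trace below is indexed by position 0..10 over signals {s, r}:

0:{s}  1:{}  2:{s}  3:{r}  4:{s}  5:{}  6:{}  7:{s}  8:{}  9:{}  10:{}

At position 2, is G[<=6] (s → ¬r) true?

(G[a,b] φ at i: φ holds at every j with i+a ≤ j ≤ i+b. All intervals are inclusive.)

Holds

Check (s → ¬r) at every j in [2,8]:
  j=2: antecedent true; consequent true → ✓
  j=3: antecedent false → ✓
  j=4: antecedent true; consequent true → ✓
  j=5: antecedent false → ✓
  j=6: antecedent false → ✓
  j=7: antecedent true; consequent true → ✓
  j=8: antecedent false → ✓
All positions satisfy it → formula holds.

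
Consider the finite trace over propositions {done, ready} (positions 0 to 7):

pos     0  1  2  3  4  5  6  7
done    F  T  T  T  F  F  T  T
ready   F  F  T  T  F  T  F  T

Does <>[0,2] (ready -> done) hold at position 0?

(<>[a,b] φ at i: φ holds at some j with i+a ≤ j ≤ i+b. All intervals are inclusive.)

Holds

Check (ready -> done) at each j in [0,2]:
  j=0: true
  j=1: true
  j=2: true
Found at j=0 → formula holds.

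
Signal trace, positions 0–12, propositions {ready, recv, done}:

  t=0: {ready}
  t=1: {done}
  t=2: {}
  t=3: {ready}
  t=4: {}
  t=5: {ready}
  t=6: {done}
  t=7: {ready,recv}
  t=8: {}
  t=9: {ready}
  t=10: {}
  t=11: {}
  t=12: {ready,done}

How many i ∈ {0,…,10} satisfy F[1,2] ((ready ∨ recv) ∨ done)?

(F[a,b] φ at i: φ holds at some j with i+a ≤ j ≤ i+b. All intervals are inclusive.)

10

Evaluate at each i in [0,10]:
  i=0: ✓ (witness j=1)
  i=1: ✓ (witness j=3)
  i=2: ✓ (witness j=3)
  i=3: ✓ (witness j=5)
  i=4: ✓ (witness j=5)
  i=5: ✓ (witness j=6)
  i=6: ✓ (witness j=7)
  i=7: ✓ (witness j=9)
  i=8: ✓ (witness j=9)
  i=9: ✗ (none in [10,11])
  i=10: ✓ (witness j=12)
Positions where it holds: {0, 1, 2, 3, 4, 5, 6, 7, 8, 10} → 10.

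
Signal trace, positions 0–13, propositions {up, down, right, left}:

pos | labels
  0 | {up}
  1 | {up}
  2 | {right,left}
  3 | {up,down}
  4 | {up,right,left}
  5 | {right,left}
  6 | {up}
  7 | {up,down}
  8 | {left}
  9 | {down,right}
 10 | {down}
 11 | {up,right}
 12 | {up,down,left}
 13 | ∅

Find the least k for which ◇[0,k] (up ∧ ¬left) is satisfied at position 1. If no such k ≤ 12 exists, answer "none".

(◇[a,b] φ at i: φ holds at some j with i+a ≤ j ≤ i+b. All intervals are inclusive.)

Scan j = 1,2,… for (up ∧ ¬left):
  j=1: holds
First hit at j=1, so smallest k = 1-1 = 0.

0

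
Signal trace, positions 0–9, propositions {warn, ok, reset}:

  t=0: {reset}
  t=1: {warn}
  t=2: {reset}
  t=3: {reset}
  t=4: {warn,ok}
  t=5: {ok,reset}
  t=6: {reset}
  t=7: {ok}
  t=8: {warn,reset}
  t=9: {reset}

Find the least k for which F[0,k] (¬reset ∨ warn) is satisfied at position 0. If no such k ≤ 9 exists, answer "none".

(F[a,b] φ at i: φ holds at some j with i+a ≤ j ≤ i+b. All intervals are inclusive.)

Scan j = 0,1,… for (¬reset ∨ warn):
  j=0: fails
  j=1: holds
First hit at j=1, so smallest k = 1-0 = 1.

1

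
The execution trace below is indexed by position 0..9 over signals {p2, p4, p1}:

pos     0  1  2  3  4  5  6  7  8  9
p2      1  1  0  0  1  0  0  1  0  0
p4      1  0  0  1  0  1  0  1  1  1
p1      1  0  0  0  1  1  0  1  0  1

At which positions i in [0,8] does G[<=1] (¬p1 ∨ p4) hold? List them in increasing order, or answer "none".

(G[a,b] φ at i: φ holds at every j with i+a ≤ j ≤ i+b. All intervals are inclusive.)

0, 1, 2, 5, 6, 7, 8

Evaluate at each i in [0,8]:
  i=0: ✓ (all of [0,1])
  i=1: ✓ (all of [1,2])
  i=2: ✓ (all of [2,3])
  i=3: ✗ (fails at j=4)
  i=4: ✗ (fails at j=4)
  i=5: ✓ (all of [5,6])
  i=6: ✓ (all of [6,7])
  i=7: ✓ (all of [7,8])
  i=8: ✓ (all of [8,9])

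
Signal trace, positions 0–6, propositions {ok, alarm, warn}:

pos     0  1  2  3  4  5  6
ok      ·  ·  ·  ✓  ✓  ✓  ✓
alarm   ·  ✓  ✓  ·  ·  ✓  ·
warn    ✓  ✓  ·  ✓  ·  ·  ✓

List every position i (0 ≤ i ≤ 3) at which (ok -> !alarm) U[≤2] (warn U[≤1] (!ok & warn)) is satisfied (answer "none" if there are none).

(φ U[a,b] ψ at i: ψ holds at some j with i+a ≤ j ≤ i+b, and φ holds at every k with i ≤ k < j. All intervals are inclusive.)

Evaluate at each i in [0,3]:
  i=0: ✓ (rhs at j=0)
  i=1: ✓ (rhs at j=1)
  i=2: ✗ (no rhs in [2,4])
  i=3: ✗ (no rhs in [3,5])

0, 1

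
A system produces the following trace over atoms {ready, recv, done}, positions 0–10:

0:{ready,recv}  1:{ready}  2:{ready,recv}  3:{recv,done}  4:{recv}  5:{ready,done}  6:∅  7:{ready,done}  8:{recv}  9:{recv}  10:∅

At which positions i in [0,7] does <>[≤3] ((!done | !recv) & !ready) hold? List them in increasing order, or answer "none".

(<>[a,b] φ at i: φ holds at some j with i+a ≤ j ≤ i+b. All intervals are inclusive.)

Evaluate at each i in [0,7]:
  i=0: ✗ (none in [0,3])
  i=1: ✓ (witness j=4)
  i=2: ✓ (witness j=4)
  i=3: ✓ (witness j=4)
  i=4: ✓ (witness j=4)
  i=5: ✓ (witness j=6)
  i=6: ✓ (witness j=6)
  i=7: ✓ (witness j=8)

1, 2, 3, 4, 5, 6, 7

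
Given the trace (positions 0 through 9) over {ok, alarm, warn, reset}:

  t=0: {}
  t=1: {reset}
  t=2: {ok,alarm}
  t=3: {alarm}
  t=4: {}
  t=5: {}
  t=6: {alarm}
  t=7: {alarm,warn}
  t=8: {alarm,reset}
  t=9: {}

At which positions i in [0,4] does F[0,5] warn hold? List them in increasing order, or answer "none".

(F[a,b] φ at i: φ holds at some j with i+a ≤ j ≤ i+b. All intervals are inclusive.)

2, 3, 4

Evaluate at each i in [0,4]:
  i=0: ✗ (none in [0,5])
  i=1: ✗ (none in [1,6])
  i=2: ✓ (witness j=7)
  i=3: ✓ (witness j=7)
  i=4: ✓ (witness j=7)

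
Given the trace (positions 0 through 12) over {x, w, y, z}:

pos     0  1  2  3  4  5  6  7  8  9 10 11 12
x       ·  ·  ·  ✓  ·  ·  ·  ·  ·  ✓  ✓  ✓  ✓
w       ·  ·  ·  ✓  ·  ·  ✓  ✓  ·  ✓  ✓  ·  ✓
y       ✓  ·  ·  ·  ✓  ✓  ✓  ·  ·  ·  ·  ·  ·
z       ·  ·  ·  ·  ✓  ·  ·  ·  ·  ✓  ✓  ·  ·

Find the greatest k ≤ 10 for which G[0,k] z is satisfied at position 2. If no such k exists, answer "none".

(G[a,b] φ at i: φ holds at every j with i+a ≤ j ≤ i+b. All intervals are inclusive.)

z must hold from j=2 onward; find where it first fails.
  j=2: fails → no k works.

none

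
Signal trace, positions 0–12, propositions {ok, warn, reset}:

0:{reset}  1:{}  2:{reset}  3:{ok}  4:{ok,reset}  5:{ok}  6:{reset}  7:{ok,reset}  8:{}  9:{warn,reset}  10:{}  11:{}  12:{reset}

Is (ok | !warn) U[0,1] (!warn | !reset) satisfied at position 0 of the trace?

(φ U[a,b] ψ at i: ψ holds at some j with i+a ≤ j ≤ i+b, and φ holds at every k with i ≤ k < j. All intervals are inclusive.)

Holds

Need some j in [0,1] with (!warn | !reset), and (ok | !warn) at every k in [0,j-1].
  j=0: (!warn | !reset) holds; no prefix to check → satisfied.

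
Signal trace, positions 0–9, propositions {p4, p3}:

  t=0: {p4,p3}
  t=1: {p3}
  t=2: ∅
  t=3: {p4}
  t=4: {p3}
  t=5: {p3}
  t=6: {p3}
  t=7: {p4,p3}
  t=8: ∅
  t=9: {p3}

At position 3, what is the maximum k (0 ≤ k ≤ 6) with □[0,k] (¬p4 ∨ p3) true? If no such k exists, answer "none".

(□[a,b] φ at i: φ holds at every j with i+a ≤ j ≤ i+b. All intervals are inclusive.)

none

(¬p4 ∨ p3) must hold from j=3 onward; find where it first fails.
  j=3: fails → no k works.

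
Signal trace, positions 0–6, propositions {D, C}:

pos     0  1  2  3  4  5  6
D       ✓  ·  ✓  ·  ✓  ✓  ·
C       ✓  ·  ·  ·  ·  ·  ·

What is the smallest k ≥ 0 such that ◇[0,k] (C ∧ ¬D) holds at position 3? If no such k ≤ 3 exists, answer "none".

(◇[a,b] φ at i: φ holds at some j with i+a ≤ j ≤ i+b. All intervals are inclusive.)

Scan j = 3,4,… for (C ∧ ¬D):
  j=3: fails
  j=4: fails
  j=5: fails
  j=6: fails
No j in [3,6] satisfies it → none.

none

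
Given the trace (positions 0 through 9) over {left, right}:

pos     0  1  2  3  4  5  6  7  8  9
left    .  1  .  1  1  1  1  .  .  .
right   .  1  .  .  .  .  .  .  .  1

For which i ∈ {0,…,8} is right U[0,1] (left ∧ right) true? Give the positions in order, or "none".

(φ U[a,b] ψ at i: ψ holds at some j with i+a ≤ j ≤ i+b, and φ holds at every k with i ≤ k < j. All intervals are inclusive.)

1

Evaluate at each i in [0,8]:
  i=0: ✗ (lhs fails at k=0 before rhs at j=1)
  i=1: ✓ (rhs at j=1)
  i=2: ✗ (no rhs in [2,3])
  i=3: ✗ (no rhs in [3,4])
  i=4: ✗ (no rhs in [4,5])
  i=5: ✗ (no rhs in [5,6])
  i=6: ✗ (no rhs in [6,7])
  i=7: ✗ (no rhs in [7,8])
  i=8: ✗ (no rhs in [8,9])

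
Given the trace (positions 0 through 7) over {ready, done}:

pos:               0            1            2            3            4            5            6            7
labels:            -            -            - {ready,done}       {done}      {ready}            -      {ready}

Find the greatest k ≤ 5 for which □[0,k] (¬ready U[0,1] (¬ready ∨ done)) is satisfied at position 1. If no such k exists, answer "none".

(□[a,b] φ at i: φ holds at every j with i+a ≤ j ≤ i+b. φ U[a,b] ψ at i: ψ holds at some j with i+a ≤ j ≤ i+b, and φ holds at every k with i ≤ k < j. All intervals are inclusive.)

3

(¬ready U[0,1] (¬ready ∨ done)) must hold from j=1 onward; find where it first fails.
  j=1: holds
  j=2: holds
  j=3: holds
  j=4: holds
  j=5: fails
Holds on [1,4], so largest k = 3.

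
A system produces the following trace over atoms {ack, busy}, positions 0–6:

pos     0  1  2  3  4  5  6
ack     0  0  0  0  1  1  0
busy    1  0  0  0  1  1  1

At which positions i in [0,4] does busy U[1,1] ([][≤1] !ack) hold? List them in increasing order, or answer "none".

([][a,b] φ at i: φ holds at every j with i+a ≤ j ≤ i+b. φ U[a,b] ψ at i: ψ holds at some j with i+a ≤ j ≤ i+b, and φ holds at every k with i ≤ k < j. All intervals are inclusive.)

0

Evaluate at each i in [0,4]:
  i=0: ✓ (rhs at j=1; lhs holds on [0,0])
  i=1: ✗ (lhs fails at k=1 before rhs at j=2)
  i=2: ✗ (no rhs in [3,3])
  i=3: ✗ (no rhs in [4,4])
  i=4: ✗ (no rhs in [5,5])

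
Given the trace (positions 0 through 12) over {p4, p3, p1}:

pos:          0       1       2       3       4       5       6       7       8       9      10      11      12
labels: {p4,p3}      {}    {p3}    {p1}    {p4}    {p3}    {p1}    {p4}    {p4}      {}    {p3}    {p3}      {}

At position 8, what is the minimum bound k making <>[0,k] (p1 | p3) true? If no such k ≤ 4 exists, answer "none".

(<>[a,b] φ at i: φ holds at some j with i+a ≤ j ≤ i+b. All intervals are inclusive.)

2

Scan j = 8,9,… for (p1 | p3):
  j=8: fails
  j=9: fails
  j=10: holds
First hit at j=10, so smallest k = 10-8 = 2.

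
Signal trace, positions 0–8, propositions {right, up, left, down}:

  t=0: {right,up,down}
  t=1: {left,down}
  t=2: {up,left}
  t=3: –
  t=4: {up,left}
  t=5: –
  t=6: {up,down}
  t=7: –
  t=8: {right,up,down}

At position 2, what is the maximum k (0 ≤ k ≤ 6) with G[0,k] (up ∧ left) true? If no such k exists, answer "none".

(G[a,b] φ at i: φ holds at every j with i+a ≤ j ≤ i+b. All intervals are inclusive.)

(up ∧ left) must hold from j=2 onward; find where it first fails.
  j=2: holds
  j=3: fails
Holds on [2,2], so largest k = 0.

0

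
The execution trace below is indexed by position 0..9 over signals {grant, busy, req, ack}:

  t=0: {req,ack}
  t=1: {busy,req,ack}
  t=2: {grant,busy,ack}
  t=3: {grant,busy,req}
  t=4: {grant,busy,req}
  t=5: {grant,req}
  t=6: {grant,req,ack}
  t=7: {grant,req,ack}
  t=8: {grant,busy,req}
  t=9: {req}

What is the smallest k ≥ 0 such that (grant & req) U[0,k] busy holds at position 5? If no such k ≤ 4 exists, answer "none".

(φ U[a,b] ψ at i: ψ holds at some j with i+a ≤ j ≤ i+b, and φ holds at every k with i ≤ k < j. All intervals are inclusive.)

3

Need earliest j ≥ 5 with busy, and (grant & req) at every k in [5,j-1].
  j=5: rhs fails.
  j=6: rhs fails.
  j=7: rhs fails.
  j=8: rhs holds; lhs holds on [5,7]. k = 3.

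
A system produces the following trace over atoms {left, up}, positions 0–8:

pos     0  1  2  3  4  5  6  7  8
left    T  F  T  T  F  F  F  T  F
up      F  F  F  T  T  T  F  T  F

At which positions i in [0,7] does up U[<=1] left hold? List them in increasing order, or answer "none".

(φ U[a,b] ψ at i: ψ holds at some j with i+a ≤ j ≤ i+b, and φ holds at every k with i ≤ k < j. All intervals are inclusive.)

0, 2, 3, 7

Evaluate at each i in [0,7]:
  i=0: ✓ (rhs at j=0)
  i=1: ✗ (lhs fails at k=1 before rhs at j=2)
  i=2: ✓ (rhs at j=2)
  i=3: ✓ (rhs at j=3)
  i=4: ✗ (no rhs in [4,5])
  i=5: ✗ (no rhs in [5,6])
  i=6: ✗ (lhs fails at k=6 before rhs at j=7)
  i=7: ✓ (rhs at j=7)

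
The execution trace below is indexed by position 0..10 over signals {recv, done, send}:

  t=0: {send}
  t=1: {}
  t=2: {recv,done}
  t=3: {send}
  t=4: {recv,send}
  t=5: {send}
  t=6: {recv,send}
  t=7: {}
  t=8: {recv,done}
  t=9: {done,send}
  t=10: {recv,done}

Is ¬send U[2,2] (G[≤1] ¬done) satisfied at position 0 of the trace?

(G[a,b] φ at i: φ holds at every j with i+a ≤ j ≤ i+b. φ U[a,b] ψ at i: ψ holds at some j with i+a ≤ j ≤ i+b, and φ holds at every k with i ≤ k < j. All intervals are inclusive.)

Need some j in [2,2] with G[≤1] ¬done, and ¬send at every k in [0,j-1].
  j=2: G[≤1] ¬done — fails at 2.
No j in the window works → until fails.

No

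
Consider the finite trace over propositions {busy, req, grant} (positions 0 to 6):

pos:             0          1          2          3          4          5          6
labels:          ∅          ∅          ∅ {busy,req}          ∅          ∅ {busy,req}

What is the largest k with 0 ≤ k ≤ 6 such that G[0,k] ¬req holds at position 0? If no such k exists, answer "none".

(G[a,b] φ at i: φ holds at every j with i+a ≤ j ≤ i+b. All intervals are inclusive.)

2

¬req must hold from j=0 onward; find where it first fails.
  j=0: holds
  j=1: holds
  j=2: holds
  j=3: fails
Holds on [0,2], so largest k = 2.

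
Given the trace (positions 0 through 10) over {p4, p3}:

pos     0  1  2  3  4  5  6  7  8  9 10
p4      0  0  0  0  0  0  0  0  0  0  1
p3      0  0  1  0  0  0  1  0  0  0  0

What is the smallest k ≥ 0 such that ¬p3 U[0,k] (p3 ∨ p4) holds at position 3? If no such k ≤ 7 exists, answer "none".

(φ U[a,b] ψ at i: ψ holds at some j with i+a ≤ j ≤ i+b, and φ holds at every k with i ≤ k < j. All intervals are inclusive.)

3

Need earliest j ≥ 3 with (p3 ∨ p4), and ¬p3 at every k in [3,j-1].
  j=3: rhs fails.
  j=4: rhs fails.
  j=5: rhs fails.
  j=6: rhs holds; lhs holds on [3,5]. k = 3.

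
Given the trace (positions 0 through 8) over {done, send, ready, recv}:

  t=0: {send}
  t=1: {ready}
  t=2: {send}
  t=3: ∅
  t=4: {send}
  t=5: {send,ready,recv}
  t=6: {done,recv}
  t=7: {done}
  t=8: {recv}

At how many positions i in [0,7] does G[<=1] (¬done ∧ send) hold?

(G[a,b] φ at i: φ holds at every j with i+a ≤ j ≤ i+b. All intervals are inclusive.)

1

Evaluate at each i in [0,7]:
  i=0: ✗ (fails at j=1)
  i=1: ✗ (fails at j=1)
  i=2: ✗ (fails at j=3)
  i=3: ✗ (fails at j=3)
  i=4: ✓ (all of [4,5])
  i=5: ✗ (fails at j=6)
  i=6: ✗ (fails at j=6)
  i=7: ✗ (fails at j=7)
Positions where it holds: {4} → 1.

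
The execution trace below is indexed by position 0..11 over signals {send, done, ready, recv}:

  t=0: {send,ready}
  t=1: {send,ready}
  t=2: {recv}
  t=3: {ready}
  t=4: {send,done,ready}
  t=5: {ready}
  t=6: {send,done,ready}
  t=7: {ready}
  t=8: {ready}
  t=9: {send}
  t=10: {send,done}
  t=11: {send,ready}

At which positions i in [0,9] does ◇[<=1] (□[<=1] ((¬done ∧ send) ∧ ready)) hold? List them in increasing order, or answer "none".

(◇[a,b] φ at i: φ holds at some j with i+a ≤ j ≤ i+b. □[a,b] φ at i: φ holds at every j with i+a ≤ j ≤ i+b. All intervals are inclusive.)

Evaluate at each i in [0,9]:
  i=0: ✓ (witness j=0)
  i=1: ✗ (none in [1,2])
  i=2: ✗ (none in [2,3])
  i=3: ✗ (none in [3,4])
  i=4: ✗ (none in [4,5])
  i=5: ✗ (none in [5,6])
  i=6: ✗ (none in [6,7])
  i=7: ✗ (none in [7,8])
  i=8: ✗ (none in [8,9])
  i=9: ✗ (none in [9,10])

0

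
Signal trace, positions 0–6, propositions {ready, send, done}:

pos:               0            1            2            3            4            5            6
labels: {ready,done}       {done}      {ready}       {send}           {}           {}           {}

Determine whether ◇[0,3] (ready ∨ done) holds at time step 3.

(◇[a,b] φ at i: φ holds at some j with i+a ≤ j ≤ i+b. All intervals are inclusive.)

No

Check (ready ∨ done) at each j in [3,6]:
  j=3: false
  j=4: false
  j=5: false
  j=6: false
No position in the window satisfies it → formula fails.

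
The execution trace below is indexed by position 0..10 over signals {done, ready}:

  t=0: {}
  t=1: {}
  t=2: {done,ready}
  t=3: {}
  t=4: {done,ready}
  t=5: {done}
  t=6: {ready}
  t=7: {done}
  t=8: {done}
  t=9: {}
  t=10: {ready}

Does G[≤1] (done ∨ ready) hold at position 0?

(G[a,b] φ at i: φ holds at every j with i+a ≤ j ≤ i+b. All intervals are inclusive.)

Check (done ∨ ready) at every j in [0,1]:
  j=0: false
  j=1: false
Fails at j=0 → formula fails.

Does not hold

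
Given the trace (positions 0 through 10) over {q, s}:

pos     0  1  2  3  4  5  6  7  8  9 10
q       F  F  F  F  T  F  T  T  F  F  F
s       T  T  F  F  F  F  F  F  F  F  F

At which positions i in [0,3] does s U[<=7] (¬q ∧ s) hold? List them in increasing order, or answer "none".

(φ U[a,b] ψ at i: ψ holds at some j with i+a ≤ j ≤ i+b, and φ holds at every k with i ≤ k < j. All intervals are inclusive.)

Evaluate at each i in [0,3]:
  i=0: ✓ (rhs at j=0)
  i=1: ✓ (rhs at j=1)
  i=2: ✗ (no rhs in [2,9])
  i=3: ✗ (no rhs in [3,10])

0, 1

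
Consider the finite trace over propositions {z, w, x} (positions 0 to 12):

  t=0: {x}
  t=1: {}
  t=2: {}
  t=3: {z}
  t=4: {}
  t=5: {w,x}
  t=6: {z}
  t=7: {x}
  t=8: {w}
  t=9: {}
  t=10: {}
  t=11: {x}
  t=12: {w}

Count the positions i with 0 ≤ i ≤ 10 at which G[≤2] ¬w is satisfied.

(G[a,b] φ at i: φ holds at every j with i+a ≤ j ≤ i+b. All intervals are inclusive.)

4

Evaluate at each i in [0,10]:
  i=0: ✓ (all of [0,2])
  i=1: ✓ (all of [1,3])
  i=2: ✓ (all of [2,4])
  i=3: ✗ (fails at j=5)
  i=4: ✗ (fails at j=5)
  i=5: ✗ (fails at j=5)
  i=6: ✗ (fails at j=8)
  i=7: ✗ (fails at j=8)
  i=8: ✗ (fails at j=8)
  i=9: ✓ (all of [9,11])
  i=10: ✗ (fails at j=12)
Positions where it holds: {0, 1, 2, 9} → 4.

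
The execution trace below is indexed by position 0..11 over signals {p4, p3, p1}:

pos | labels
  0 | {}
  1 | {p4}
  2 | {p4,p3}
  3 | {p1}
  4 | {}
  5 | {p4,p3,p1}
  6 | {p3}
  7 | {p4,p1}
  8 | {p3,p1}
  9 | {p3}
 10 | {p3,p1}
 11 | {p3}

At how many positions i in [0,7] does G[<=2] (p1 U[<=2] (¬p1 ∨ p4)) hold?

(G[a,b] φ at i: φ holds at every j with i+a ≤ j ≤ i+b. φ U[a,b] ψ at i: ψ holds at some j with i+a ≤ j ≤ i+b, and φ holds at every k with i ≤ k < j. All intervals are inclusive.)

8

Evaluate at each i in [0,7]:
  i=0: ✓ (all of [0,2])
  i=1: ✓ (all of [1,3])
  i=2: ✓ (all of [2,4])
  i=3: ✓ (all of [3,5])
  i=4: ✓ (all of [4,6])
  i=5: ✓ (all of [5,7])
  i=6: ✓ (all of [6,8])
  i=7: ✓ (all of [7,9])
Positions where it holds: {0, 1, 2, 3, 4, 5, 6, 7} → 8.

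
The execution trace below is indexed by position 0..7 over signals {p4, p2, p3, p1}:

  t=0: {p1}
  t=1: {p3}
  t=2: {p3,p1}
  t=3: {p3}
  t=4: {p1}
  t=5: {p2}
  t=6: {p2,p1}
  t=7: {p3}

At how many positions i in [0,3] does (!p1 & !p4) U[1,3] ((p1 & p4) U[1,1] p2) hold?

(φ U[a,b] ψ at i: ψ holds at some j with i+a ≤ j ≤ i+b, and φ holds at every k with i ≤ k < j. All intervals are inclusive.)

0

Evaluate at each i in [0,3]:
  i=0: ✗ (no rhs in [1,3])
  i=1: ✗ (no rhs in [2,4])
  i=2: ✗ (no rhs in [3,5])
  i=3: ✗ (no rhs in [4,6])
Positions where it holds: {} → 0.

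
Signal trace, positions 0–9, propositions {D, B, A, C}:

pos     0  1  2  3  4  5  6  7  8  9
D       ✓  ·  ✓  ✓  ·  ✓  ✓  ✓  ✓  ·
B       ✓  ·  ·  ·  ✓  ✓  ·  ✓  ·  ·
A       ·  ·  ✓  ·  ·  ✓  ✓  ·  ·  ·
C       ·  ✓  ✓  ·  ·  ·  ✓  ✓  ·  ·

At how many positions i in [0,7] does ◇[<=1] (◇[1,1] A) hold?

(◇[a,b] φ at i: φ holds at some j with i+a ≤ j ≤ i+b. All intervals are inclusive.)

5

Evaluate at each i in [0,7]:
  i=0: ✓ (witness j=1)
  i=1: ✓ (witness j=1)
  i=2: ✗ (none in [2,3])
  i=3: ✓ (witness j=4)
  i=4: ✓ (witness j=4)
  i=5: ✓ (witness j=5)
  i=6: ✗ (none in [6,7])
  i=7: ✗ (none in [7,8])
Positions where it holds: {0, 1, 3, 4, 5} → 5.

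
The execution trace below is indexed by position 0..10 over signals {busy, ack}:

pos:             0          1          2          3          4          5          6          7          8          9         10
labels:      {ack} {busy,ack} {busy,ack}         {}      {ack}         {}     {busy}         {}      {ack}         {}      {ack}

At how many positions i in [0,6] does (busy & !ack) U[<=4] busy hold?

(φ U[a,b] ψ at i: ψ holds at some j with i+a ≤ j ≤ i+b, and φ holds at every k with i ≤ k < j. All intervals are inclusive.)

3

Evaluate at each i in [0,6]:
  i=0: ✗ (lhs fails at k=0 before rhs at j=1)
  i=1: ✓ (rhs at j=1)
  i=2: ✓ (rhs at j=2)
  i=3: ✗ (lhs fails at k=3 before rhs at j=6)
  i=4: ✗ (lhs fails at k=4 before rhs at j=6)
  i=5: ✗ (lhs fails at k=5 before rhs at j=6)
  i=6: ✓ (rhs at j=6)
Positions where it holds: {1, 2, 6} → 3.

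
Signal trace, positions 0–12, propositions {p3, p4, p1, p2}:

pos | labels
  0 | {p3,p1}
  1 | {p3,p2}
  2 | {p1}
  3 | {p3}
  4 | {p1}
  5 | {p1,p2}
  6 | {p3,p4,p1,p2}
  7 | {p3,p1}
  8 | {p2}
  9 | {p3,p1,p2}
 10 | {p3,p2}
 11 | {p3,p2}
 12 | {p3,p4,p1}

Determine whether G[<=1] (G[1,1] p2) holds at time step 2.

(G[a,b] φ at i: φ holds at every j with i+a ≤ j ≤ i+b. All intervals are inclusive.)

Check G[1,1] p2 at every j in [2,3]:
  j=2: fails at 3
  j=3: fails at 4
Fails at j=2 → formula fails.

No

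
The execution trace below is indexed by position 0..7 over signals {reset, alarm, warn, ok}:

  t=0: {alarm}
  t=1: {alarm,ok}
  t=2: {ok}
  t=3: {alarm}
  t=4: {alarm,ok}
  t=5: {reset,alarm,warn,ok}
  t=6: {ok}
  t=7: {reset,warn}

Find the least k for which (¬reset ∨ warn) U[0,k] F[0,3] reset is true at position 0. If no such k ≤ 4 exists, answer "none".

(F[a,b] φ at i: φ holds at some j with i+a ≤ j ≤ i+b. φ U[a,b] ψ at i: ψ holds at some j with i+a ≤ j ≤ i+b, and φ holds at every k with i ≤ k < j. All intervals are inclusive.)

2

Need earliest j ≥ 0 with F[0,3] reset, and (¬reset ∨ warn) at every k in [0,j-1].
  j=0: rhs fails.
  j=1: rhs fails.
  j=2: rhs holds; lhs holds on [0,1]. k = 2.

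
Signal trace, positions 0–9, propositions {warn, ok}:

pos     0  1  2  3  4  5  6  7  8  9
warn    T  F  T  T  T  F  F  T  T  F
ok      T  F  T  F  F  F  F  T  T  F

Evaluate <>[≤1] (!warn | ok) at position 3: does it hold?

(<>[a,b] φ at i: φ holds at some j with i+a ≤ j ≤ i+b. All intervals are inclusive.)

False

Check (!warn | ok) at each j in [3,4]:
  j=3: false
  j=4: false
No position in the window satisfies it → formula fails.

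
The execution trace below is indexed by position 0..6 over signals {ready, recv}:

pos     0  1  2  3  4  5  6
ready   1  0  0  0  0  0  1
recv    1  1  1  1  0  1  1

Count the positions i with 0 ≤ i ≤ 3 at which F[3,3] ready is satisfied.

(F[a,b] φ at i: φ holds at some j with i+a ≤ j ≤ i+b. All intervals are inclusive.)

Evaluate at each i in [0,3]:
  i=0: ✗ (none in [3,3])
  i=1: ✗ (none in [4,4])
  i=2: ✗ (none in [5,5])
  i=3: ✓ (witness j=6)
Positions where it holds: {3} → 1.

1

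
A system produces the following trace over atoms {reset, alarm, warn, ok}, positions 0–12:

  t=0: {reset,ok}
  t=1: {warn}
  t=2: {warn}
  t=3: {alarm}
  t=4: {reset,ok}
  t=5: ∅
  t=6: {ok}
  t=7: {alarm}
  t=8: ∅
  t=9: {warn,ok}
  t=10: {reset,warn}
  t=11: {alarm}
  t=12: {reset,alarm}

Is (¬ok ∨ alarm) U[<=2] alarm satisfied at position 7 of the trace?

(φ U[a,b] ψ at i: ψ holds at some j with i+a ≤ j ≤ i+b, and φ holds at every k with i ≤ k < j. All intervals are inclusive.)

True

Need some j in [7,9] with alarm, and (¬ok ∨ alarm) at every k in [7,j-1].
  j=7: alarm holds; no prefix to check → satisfied.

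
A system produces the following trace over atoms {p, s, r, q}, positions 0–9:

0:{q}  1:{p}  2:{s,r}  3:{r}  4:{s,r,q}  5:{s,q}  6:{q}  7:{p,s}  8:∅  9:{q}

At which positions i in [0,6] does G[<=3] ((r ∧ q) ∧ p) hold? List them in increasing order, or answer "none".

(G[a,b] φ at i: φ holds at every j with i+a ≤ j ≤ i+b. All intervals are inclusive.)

none

Evaluate at each i in [0,6]:
  i=0: ✗ (fails at j=0)
  i=1: ✗ (fails at j=1)
  i=2: ✗ (fails at j=2)
  i=3: ✗ (fails at j=3)
  i=4: ✗ (fails at j=4)
  i=5: ✗ (fails at j=5)
  i=6: ✗ (fails at j=6)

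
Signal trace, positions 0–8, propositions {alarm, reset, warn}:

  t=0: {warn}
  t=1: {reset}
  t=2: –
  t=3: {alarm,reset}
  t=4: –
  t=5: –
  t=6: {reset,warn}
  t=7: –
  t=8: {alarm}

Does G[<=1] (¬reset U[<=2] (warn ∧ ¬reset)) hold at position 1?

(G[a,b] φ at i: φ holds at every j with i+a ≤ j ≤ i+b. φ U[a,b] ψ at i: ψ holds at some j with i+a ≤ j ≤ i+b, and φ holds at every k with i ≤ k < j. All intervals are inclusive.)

False

Check (¬reset U[<=2] (warn ∧ ¬reset)) at every j in [1,2]:
  j=1: fails
  j=2: fails
Fails at j=1 → formula fails.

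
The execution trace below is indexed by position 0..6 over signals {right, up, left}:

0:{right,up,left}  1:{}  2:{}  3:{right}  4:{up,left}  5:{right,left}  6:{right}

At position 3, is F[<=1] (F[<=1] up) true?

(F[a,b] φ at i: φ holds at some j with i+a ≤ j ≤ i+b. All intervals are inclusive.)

Check F[<=1] up at each j in [3,4]:
  j=3: holds (witness at 4)
  j=4: holds (witness at 4)
Found at j=3 → formula holds.

Holds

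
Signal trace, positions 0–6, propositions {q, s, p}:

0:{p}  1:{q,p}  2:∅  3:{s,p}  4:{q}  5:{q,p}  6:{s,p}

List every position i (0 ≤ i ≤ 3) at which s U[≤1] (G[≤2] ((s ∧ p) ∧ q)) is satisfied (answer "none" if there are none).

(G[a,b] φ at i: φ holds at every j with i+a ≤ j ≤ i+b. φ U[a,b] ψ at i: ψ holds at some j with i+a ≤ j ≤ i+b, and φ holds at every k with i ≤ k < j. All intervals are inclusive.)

Evaluate at each i in [0,3]:
  i=0: ✗ (no rhs in [0,1])
  i=1: ✗ (no rhs in [1,2])
  i=2: ✗ (no rhs in [2,3])
  i=3: ✗ (no rhs in [3,4])

none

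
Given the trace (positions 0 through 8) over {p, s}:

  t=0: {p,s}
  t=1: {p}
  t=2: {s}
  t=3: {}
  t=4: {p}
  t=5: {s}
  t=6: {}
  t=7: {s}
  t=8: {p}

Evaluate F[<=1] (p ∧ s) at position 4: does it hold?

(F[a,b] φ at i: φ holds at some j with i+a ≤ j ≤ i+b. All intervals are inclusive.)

Does not hold

Check (p ∧ s) at each j in [4,5]:
  j=4: false
  j=5: false
No position in the window satisfies it → formula fails.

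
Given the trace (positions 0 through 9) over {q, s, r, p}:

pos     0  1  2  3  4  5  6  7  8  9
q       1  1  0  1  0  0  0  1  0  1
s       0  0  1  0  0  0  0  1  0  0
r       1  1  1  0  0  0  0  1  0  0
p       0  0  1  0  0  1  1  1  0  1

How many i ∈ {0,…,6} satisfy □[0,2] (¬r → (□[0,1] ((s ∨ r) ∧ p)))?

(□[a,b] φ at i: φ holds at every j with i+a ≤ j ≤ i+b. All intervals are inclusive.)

Evaluate at each i in [0,6]:
  i=0: ✓ (all of [0,2])
  i=1: ✗ (fails at j=3)
  i=2: ✗ (fails at j=3)
  i=3: ✗ (fails at j=3)
  i=4: ✗ (fails at j=4)
  i=5: ✗ (fails at j=5)
  i=6: ✗ (fails at j=6)
Positions where it holds: {0} → 1.

1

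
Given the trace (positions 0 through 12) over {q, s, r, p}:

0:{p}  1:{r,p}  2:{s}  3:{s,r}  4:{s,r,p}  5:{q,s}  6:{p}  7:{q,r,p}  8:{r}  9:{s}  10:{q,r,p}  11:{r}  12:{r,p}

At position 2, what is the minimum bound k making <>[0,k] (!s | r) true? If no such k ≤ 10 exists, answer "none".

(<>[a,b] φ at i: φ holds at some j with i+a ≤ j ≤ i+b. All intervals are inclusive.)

1

Scan j = 2,3,… for (!s | r):
  j=2: fails
  j=3: holds
First hit at j=3, so smallest k = 3-2 = 1.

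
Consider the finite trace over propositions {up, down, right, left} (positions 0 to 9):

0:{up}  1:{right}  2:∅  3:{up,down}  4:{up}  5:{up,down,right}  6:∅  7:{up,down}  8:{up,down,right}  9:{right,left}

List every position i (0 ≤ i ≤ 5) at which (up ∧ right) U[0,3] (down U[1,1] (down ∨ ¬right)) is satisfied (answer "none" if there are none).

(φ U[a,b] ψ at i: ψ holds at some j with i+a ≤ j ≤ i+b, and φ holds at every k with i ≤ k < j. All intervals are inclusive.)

3, 5

Evaluate at each i in [0,5]:
  i=0: ✗ (lhs fails at k=0 before rhs at j=3)
  i=1: ✗ (lhs fails at k=1 before rhs at j=3)
  i=2: ✗ (lhs fails at k=2 before rhs at j=3)
  i=3: ✓ (rhs at j=3)
  i=4: ✗ (lhs fails at k=4 before rhs at j=5)
  i=5: ✓ (rhs at j=5)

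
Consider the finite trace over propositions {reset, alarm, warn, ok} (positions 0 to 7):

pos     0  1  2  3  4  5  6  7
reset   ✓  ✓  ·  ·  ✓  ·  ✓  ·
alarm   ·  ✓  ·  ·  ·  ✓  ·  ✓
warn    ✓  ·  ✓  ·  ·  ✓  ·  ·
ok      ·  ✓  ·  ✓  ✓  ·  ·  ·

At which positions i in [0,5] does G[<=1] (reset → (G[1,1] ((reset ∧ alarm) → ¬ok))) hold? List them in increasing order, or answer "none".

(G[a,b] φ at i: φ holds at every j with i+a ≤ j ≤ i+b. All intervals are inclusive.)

1, 2, 3, 4, 5

Evaluate at each i in [0,5]:
  i=0: ✗ (fails at j=0)
  i=1: ✓ (all of [1,2])
  i=2: ✓ (all of [2,3])
  i=3: ✓ (all of [3,4])
  i=4: ✓ (all of [4,5])
  i=5: ✓ (all of [5,6])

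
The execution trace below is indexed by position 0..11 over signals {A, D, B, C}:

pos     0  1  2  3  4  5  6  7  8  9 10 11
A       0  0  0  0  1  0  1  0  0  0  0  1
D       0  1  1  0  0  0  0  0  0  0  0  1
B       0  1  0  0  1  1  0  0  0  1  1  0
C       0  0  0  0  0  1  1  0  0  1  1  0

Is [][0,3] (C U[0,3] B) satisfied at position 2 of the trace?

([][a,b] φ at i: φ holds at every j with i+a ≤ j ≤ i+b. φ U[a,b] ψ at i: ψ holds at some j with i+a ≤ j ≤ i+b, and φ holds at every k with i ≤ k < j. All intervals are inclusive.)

Does not hold

Check (C U[0,3] B) at every j in [2,5]:
  j=2: fails
  j=3: fails
  j=4: holds
  j=5: holds
Fails at j=2 → formula fails.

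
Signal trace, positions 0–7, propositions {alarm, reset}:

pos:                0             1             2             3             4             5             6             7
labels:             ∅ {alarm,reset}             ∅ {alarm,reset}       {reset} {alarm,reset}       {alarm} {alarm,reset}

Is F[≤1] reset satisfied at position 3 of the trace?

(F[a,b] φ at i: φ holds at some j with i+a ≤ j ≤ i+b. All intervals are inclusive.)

Yes

Check reset at each j in [3,4]:
  j=3: true
  j=4: true
Found at j=3 → formula holds.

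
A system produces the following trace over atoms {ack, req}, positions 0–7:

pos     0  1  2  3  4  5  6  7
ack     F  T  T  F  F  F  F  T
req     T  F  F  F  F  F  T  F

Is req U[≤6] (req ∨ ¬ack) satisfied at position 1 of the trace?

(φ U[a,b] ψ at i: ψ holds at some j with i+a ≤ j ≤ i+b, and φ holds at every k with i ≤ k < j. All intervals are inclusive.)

False

Need some j in [1,7] with (req ∨ ¬ack), and req at every k in [1,j-1].
  j=1: (req ∨ ¬ack) false.
  j=2: (req ∨ ¬ack) false.
  j=3: (req ∨ ¬ack) holds, but req fails at k=1 → not this j.
  j=4: (req ∨ ¬ack) holds, but req fails at k=1 → not this j.
  j=5: (req ∨ ¬ack) holds, but req fails at k=1 → not this j.
  j=6: (req ∨ ¬ack) holds, but req fails at k=1 → not this j.
  j=7: (req ∨ ¬ack) false.
No j in the window works → until fails.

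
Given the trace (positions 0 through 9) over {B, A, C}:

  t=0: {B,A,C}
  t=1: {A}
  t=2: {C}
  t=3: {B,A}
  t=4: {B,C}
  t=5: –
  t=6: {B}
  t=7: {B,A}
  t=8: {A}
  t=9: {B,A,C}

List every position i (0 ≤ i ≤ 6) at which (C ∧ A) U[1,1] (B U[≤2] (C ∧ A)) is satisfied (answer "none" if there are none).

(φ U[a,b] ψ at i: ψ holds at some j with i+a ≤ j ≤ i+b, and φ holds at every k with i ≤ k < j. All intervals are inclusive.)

none

Evaluate at each i in [0,6]:
  i=0: ✗ (no rhs in [1,1])
  i=1: ✗ (no rhs in [2,2])
  i=2: ✗ (no rhs in [3,3])
  i=3: ✗ (no rhs in [4,4])
  i=4: ✗ (no rhs in [5,5])
  i=5: ✗ (no rhs in [6,6])
  i=6: ✗ (no rhs in [7,7])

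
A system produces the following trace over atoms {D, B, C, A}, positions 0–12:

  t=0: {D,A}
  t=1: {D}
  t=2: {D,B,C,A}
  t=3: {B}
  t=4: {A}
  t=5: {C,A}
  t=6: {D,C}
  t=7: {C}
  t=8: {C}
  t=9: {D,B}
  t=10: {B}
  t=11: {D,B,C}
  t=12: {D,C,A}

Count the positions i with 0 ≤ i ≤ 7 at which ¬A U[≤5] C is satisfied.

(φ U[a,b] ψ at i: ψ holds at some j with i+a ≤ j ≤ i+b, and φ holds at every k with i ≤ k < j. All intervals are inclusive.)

Evaluate at each i in [0,7]:
  i=0: ✗ (lhs fails at k=0 before rhs at j=2)
  i=1: ✓ (rhs at j=2; lhs holds on [1,1])
  i=2: ✓ (rhs at j=2)
  i=3: ✗ (lhs fails at k=4 before rhs at j=5)
  i=4: ✗ (lhs fails at k=4 before rhs at j=5)
  i=5: ✓ (rhs at j=5)
  i=6: ✓ (rhs at j=6)
  i=7: ✓ (rhs at j=7)
Positions where it holds: {1, 2, 5, 6, 7} → 5.

5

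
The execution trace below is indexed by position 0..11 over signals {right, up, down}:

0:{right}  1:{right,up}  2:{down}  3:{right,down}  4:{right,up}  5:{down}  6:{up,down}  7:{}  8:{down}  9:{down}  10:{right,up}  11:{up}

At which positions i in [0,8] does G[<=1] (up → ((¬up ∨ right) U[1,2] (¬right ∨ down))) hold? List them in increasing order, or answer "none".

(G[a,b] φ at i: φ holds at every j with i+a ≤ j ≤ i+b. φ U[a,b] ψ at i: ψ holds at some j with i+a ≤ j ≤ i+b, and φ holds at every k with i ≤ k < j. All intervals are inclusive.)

Evaluate at each i in [0,8]:
  i=0: ✓ (all of [0,1])
  i=1: ✓ (all of [1,2])
  i=2: ✓ (all of [2,3])
  i=3: ✓ (all of [3,4])
  i=4: ✓ (all of [4,5])
  i=5: ✗ (fails at j=6)
  i=6: ✗ (fails at j=6)
  i=7: ✓ (all of [7,8])
  i=8: ✓ (all of [8,9])

0, 1, 2, 3, 4, 7, 8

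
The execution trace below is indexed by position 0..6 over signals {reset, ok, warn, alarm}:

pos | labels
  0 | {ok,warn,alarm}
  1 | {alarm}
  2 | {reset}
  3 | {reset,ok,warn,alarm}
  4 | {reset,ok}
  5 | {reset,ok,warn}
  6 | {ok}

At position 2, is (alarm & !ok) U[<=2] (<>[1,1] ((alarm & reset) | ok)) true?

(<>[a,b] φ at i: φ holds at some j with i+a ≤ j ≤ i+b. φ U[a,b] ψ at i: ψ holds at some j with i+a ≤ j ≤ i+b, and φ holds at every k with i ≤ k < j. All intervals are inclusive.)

Yes

Need some j in [2,4] with <>[1,1] ((alarm & reset) | ok), and (alarm & !ok) at every k in [2,j-1].
  j=2: <>[1,1] ((alarm & reset) | ok) holds; no prefix to check → satisfied.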